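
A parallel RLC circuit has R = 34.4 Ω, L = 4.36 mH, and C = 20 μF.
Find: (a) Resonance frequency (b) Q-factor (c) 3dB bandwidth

Step 1 — Resonance: ω₀ = 1/√(LC) = 1/√(0.00436·2e-05) = 3386 rad/s.
Step 2 — f₀ = ω₀/(2π) = 539 Hz.
Step 3 — Parallel Q: Q = R/(ω₀L) = 34.4/(3386·0.00436) = 2.33.
Step 4 — Bandwidth: Δω = ω₀/Q = 1453 rad/s; BW = Δω/(2π) = 231.3 Hz.

(a) f₀ = 539 Hz  (b) Q = 2.33  (c) BW = 231.3 Hz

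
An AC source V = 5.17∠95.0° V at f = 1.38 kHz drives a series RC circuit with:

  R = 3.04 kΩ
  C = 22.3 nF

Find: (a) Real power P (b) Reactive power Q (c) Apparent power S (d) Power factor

Step 1 — Angular frequency: ω = 2π·f = 2π·1380 = 8671 rad/s.
Step 2 — Component impedances:
  R: Z = R = 3040 Ω
  C: Z = 1/(jωC) = -j/(ω·C) = 0 - j5172 Ω
Step 3 — Series combination: Z_total = R + C = 3040 - j5172 Ω = 5999∠-59.6° Ω.
Step 4 — Source phasor: V = 5.17∠95.0° V = -0.4506 + j5.15 V.
Step 5 — Current: I = V / Z = -0.0007782 + j0.0003703 A = 0.0008618∠154.6° A.
Step 6 — Complex power: S = V·I* = 0.002258 - j0.003841 VA.
Step 7 — Real power: P = Re(S) = 0.002258 W.
Step 8 — Reactive power: Q = Im(S) = -0.003841 VAR.
Step 9 — Apparent power: |S| = 0.004456 VA.
Step 10 — Power factor: PF = P/|S| = 0.5067 (leading).

(a) P = 0.002258 W  (b) Q = -0.003841 VAR  (c) S = 0.004456 VA  (d) PF = 0.5067 (leading)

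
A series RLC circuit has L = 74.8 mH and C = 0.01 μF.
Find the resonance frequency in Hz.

Step 1 — Resonance condition Im(Z)=0 gives ω₀ = 1/√(LC).
Step 2 — ω₀ = 1/√(0.0748·1e-08) = 3.656e+04 rad/s.
Step 3 — f₀ = ω₀/(2π) = 5819 Hz.

f₀ = 5819 Hz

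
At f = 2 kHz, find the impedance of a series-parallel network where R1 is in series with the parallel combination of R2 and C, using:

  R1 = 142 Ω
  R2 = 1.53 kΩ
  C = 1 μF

Step 1 — Angular frequency: ω = 2π·f = 2π·2000 = 1.257e+04 rad/s.
Step 2 — Component impedances:
  R1: Z = R = 142 Ω
  R2: Z = R = 1530 Ω
  C: Z = 1/(jωC) = -j/(ω·C) = 0 - j79.58 Ω
Step 3 — Parallel branch: R2 || C = 1/(1/R2 + 1/C) = 4.128 - j79.36 Ω.
Step 4 — Series with R1: Z_total = R1 + (R2 || C) = 146.1 - j79.36 Ω = 166.3∠-28.5° Ω.

Z = 146.1 - j79.36 Ω = 166.3∠-28.5° Ω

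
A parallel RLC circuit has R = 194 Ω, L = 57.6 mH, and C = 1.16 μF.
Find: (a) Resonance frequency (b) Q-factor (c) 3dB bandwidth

Step 1 — Resonance: ω₀ = 1/√(LC) = 1/√(0.0576·1.16e-06) = 3869 rad/s.
Step 2 — f₀ = ω₀/(2π) = 615.7 Hz.
Step 3 — Parallel Q: Q = R/(ω₀L) = 194/(3869·0.0576) = 0.8706.
Step 4 — Bandwidth: Δω = ω₀/Q = 4444 rad/s; BW = Δω/(2π) = 707.2 Hz.

(a) f₀ = 615.7 Hz  (b) Q = 0.8706  (c) BW = 707.2 Hz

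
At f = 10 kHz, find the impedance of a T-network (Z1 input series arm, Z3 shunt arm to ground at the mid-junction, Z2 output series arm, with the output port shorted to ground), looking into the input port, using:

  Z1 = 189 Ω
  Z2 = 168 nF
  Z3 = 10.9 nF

Step 1 — Angular frequency: ω = 2π·f = 2π·1e+04 = 6.283e+04 rad/s.
Step 2 — Component impedances:
  Z1: Z = R = 189 Ω
  Z2: Z = 1/(jωC) = -j/(ω·C) = 0 - j94.74 Ω
  Z3: Z = 1/(jωC) = -j/(ω·C) = 0 - j1460 Ω
Step 3 — With the output port shorted to ground, the output series arm Z2 runs from the junction to ground; the shunt arm Z3 also runs from the junction to ground. They appear in parallel: Z3 || Z2 = 0 - j88.96 Ω.
Step 4 — Series with input arm Z1: Z_in = Z1 + (Z3 || Z2) = 189 - j88.96 Ω = 208.9∠-25.2° Ω.

Z = 189 - j88.96 Ω = 208.9∠-25.2° Ω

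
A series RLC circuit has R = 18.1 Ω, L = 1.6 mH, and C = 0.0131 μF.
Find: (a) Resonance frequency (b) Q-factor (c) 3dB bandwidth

Step 1 — Resonance: ω₀ = 1/√(LC) = 1/√(0.0016·1.31e-08) = 2.184e+05 rad/s.
Step 2 — f₀ = ω₀/(2π) = 3.476e+04 Hz.
Step 3 — Series Q: Q = ω₀L/R = 2.184e+05·0.0016/18.1 = 19.31.
Step 4 — Bandwidth: Δω = ω₀/Q = 1.131e+04 rad/s; BW = Δω/(2π) = 1800 Hz.

(a) f₀ = 3.476e+04 Hz  (b) Q = 19.31  (c) BW = 1800 Hz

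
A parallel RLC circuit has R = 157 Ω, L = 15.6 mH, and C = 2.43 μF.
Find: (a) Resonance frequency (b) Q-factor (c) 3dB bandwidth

Step 1 — Resonance: ω₀ = 1/√(LC) = 1/√(0.0156·2.43e-06) = 5136 rad/s.
Step 2 — f₀ = ω₀/(2π) = 817.4 Hz.
Step 3 — Parallel Q: Q = R/(ω₀L) = 157/(5136·0.0156) = 1.959.
Step 4 — Bandwidth: Δω = ω₀/Q = 2621 rad/s; BW = Δω/(2π) = 417.2 Hz.

(a) f₀ = 817.4 Hz  (b) Q = 1.959  (c) BW = 417.2 Hz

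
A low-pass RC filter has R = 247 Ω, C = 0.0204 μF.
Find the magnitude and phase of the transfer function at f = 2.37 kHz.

Step 1 — Angular frequency: ω = 2π·2370 = 1.489e+04 rad/s.
Step 2 — Transfer function: H(jω) = 1/(1 + jωRC).
Step 3 — Denominator: 1 + jωRC = 1 + j·1.489e+04·247·2.04e-08 = 1 + j0.07503.
Step 4 — H = 0.9944 - j0.07461.
Step 5 — Magnitude: |H| = 0.9972 (-0.0 dB); phase: φ = -4.3°.

|H| = 0.9972 (-0.0 dB), φ = -4.3°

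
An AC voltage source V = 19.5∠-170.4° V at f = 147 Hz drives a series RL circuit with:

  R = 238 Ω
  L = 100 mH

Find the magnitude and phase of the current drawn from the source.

Step 1 — Angular frequency: ω = 2π·f = 2π·147 = 923.6 rad/s.
Step 2 — Component impedances:
  R: Z = R = 238 Ω
  L: Z = jωL = j·923.6·0.1 = 0 + j92.36 Ω
Step 3 — Series combination: Z_total = R + L = 238 + j92.36 Ω = 255.3∠21.2° Ω.
Step 4 — Source phasor: V = 19.5∠-170.4° V = -19.23 - j3.252 V.
Step 5 — Ohm's law: I = V / Z_total = (-19.23 - j3.252) / (238 + j92.36) = -0.07482 + j0.01537 A.
Step 6 — Convert to polar: |I| = 0.07638 A, ∠I = 168.4°.

I = 0.07638∠168.4° A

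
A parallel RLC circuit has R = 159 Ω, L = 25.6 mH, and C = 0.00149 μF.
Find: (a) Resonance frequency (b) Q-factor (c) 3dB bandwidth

Step 1 — Resonance: ω₀ = 1/√(LC) = 1/√(0.0256·1.49e-09) = 1.619e+05 rad/s.
Step 2 — f₀ = ω₀/(2π) = 2.577e+04 Hz.
Step 3 — Parallel Q: Q = R/(ω₀L) = 159/(1.619e+05·0.0256) = 0.03836.
Step 4 — Bandwidth: Δω = ω₀/Q = 4.221e+06 rad/s; BW = Δω/(2π) = 6.718e+05 Hz.

(a) f₀ = 2.577e+04 Hz  (b) Q = 0.03836  (c) BW = 6.718e+05 Hz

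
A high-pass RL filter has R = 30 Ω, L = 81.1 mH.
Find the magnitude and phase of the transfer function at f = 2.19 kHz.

Step 1 — Angular frequency: ω = 2π·2190 = 1.376e+04 rad/s.
Step 2 — Transfer function: H(jω) = jωL/(R + jωL).
Step 3 — Numerator jωL = j·1116; denominator R + jωL = 30 + j1116.
Step 4 — H = 0.9993 + j0.02686.
Step 5 — Magnitude: |H| = 0.9996 (-0.0 dB); phase: φ = 1.5°.

|H| = 0.9996 (-0.0 dB), φ = 1.5°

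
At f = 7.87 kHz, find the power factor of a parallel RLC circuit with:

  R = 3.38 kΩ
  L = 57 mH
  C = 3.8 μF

Step 1 — Angular frequency: ω = 2π·f = 2π·7870 = 4.945e+04 rad/s.
Step 2 — Component impedances:
  R: Z = R = 3380 Ω
  L: Z = jωL = j·4.945e+04·0.057 = 0 + j2819 Ω
  C: Z = 1/(jωC) = -j/(ω·C) = 0 - j5.322 Ω
Step 3 — Parallel combination: 1/Z_total = 1/R + 1/L + 1/C; Z_total = 0.008411 - j5.332 Ω = 5.332∠-89.9° Ω.
Step 4 — Power factor: PF = cos(φ) = Re(Z)/|Z| = 0.008411/5.332 = 0.001577.
Step 5 — Type: Im(Z) = -5.332 ⇒ leading (phase φ = -89.9°).

PF = 0.001577 (leading, φ = -89.9°)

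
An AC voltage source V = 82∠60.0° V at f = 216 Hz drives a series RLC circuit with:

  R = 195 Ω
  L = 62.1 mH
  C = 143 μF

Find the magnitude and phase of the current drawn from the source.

Step 1 — Angular frequency: ω = 2π·f = 2π·216 = 1357 rad/s.
Step 2 — Component impedances:
  R: Z = R = 195 Ω
  L: Z = jωL = j·1357·0.0621 = 0 + j84.28 Ω
  C: Z = 1/(jωC) = -j/(ω·C) = 0 - j5.153 Ω
Step 3 — Series combination: Z_total = R + L + C = 195 + j79.13 Ω = 210.4∠22.1° Ω.
Step 4 — Source phasor: V = 82∠60.0° V = 41 + j71.01 V.
Step 5 — Ohm's law: I = V / Z_total = (41 + j71.01) / (195 + j79.13) = 0.3074 + j0.2394 A.
Step 6 — Convert to polar: |I| = 0.3897 A, ∠I = 37.9°.

I = 0.3897∠37.9° A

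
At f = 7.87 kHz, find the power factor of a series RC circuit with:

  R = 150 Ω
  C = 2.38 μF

Step 1 — Angular frequency: ω = 2π·f = 2π·7870 = 4.945e+04 rad/s.
Step 2 — Component impedances:
  R: Z = R = 150 Ω
  C: Z = 1/(jωC) = -j/(ω·C) = 0 - j8.497 Ω
Step 3 — Series combination: Z_total = R + C = 150 - j8.497 Ω = 150.2∠-3.2° Ω.
Step 4 — Power factor: PF = cos(φ) = Re(Z)/|Z| = 150/150.24 = 0.9984.
Step 5 — Type: Im(Z) = -8.497 ⇒ leading (phase φ = -3.2°).

PF = 0.9984 (leading, φ = -3.2°)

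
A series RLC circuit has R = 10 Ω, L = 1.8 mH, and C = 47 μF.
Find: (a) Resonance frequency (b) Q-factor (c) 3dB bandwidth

Step 1 — Resonance condition Im(Z)=0 gives ω₀ = 1/√(LC).
Step 2 — ω₀ = 1/√(0.0018·4.7e-05) = 3438 rad/s.
Step 3 — f₀ = ω₀/(2π) = 547.2 Hz.
Step 4 — Series Q: Q = ω₀L/R = 3438·0.0018/10 = 0.6189.
Step 5 — 3dB bandwidth: Δω = ω₀/Q = 5556 rad/s; BW = Δω/(2π) = 884.2 Hz.

(a) f₀ = 547.2 Hz  (b) Q = 0.6189  (c) BW = 884.2 Hz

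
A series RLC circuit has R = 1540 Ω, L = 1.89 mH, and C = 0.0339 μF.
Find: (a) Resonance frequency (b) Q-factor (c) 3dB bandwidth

Step 1 — Resonance: ω₀ = 1/√(LC) = 1/√(0.00189·3.39e-08) = 1.249e+05 rad/s.
Step 2 — f₀ = ω₀/(2π) = 1.988e+04 Hz.
Step 3 — Series Q: Q = ω₀L/R = 1.249e+05·0.00189/1540 = 0.1533.
Step 4 — Bandwidth: Δω = ω₀/Q = 8.148e+05 rad/s; BW = Δω/(2π) = 1.297e+05 Hz.

(a) f₀ = 1.988e+04 Hz  (b) Q = 0.1533  (c) BW = 1.297e+05 Hz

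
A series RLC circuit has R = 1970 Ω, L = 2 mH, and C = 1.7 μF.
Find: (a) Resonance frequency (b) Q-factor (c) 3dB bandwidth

Step 1 — Resonance: ω₀ = 1/√(LC) = 1/√(0.002·1.7e-06) = 1.715e+04 rad/s.
Step 2 — f₀ = ω₀/(2π) = 2729 Hz.
Step 3 — Series Q: Q = ω₀L/R = 1.715e+04·0.002/1970 = 0.01741.
Step 4 — Bandwidth: Δω = ω₀/Q = 9.85e+05 rad/s; BW = Δω/(2π) = 1.568e+05 Hz.

(a) f₀ = 2729 Hz  (b) Q = 0.01741  (c) BW = 1.568e+05 Hz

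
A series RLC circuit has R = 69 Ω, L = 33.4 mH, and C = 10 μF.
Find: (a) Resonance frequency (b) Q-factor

Step 1 — Resonance condition Im(Z)=0 gives ω₀ = 1/√(LC).
Step 2 — ω₀ = 1/√(0.0334·1e-05) = 1730 rad/s.
Step 3 — f₀ = ω₀/(2π) = 275.4 Hz.
Step 4 — Series Q: Q = ω₀L/R = 1730·0.0334/69 = 0.8376.

(a) f₀ = 275.4 Hz  (b) Q = 0.8376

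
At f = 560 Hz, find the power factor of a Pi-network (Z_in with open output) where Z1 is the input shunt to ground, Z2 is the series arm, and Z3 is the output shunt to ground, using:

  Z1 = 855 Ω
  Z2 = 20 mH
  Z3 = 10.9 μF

Step 1 — Angular frequency: ω = 2π·f = 2π·560 = 3519 rad/s.
Step 2 — Component impedances:
  Z1: Z = R = 855 Ω
  Z2: Z = jωL = j·3519·0.02 = 0 + j70.37 Ω
  Z3: Z = 1/(jωC) = -j/(ω·C) = 0 - j26.07 Ω
Step 3 — With open output, the series arm Z2 and the output shunt Z3 appear in series to ground: Z2 + Z3 = 0 + j44.3 Ω.
Step 4 — Parallel with input shunt Z1: Z_in = Z1 || (Z2 + Z3) = 2.289 + j44.18 Ω = 44.24∠87.0° Ω.
Step 5 — Power factor: PF = cos(φ) = Re(Z)/|Z| = 2.289/44.24 = 0.05174.
Step 6 — Type: Im(Z) = 44.18 ⇒ lagging (phase φ = 87.0°).

PF = 0.05174 (lagging, φ = 87.0°)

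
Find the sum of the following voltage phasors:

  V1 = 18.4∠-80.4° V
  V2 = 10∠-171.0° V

Step 1 — Convert each phasor to rectangular form:
  V1 = 18.4·(cos(-80.4°) + j·sin(-80.4°)) = 3.069 - j18.14 V
  V2 = 10·(cos(-171.0°) + j·sin(-171.0°)) = -9.877 - j1.564 V
Step 2 — Sum components: V_total = -6.808 - j19.71 V.
Step 3 — Convert to polar: |V_total| = 20.85 V, ∠V_total = -109.1°.

V_total = 20.85∠-109.1° V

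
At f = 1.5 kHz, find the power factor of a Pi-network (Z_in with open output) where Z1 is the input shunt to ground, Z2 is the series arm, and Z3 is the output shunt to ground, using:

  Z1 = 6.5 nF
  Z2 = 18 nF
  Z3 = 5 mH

Step 1 — Angular frequency: ω = 2π·f = 2π·1500 = 9425 rad/s.
Step 2 — Component impedances:
  Z1: Z = 1/(jωC) = -j/(ω·C) = 0 - j1.632e+04 Ω
  Z2: Z = 1/(jωC) = -j/(ω·C) = 0 - j5895 Ω
  Z3: Z = jωL = j·9425·0.005 = 0 + j47.12 Ω
Step 3 — With open output, the series arm Z2 and the output shunt Z3 appear in series to ground: Z2 + Z3 = 0 - j5848 Ω.
Step 4 — Parallel with input shunt Z1: Z_in = Z1 || (Z2 + Z3) = 0 - j4305 Ω = 4305∠-90.0° Ω.
Step 5 — Power factor: PF = cos(φ) = Re(Z)/|Z| = 0/4305 = 0.
Step 6 — Type: Im(Z) = -4305 ⇒ leading (phase φ = -90.0°).

PF = 0 (leading, φ = -90.0°)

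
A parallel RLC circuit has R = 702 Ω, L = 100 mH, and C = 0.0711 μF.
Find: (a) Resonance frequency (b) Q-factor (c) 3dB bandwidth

Step 1 — Resonance: ω₀ = 1/√(LC) = 1/√(0.1·7.11e-08) = 1.186e+04 rad/s.
Step 2 — f₀ = ω₀/(2π) = 1887 Hz.
Step 3 — Parallel Q: Q = R/(ω₀L) = 702/(1.186e+04·0.1) = 0.5919.
Step 4 — Bandwidth: Δω = ω₀/Q = 2.004e+04 rad/s; BW = Δω/(2π) = 3189 Hz.

(a) f₀ = 1887 Hz  (b) Q = 0.5919  (c) BW = 3189 Hz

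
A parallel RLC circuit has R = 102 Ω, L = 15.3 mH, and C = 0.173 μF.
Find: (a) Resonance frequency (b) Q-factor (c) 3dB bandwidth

Step 1 — Resonance: ω₀ = 1/√(LC) = 1/√(0.0153·1.73e-07) = 1.944e+04 rad/s.
Step 2 — f₀ = ω₀/(2π) = 3094 Hz.
Step 3 — Parallel Q: Q = R/(ω₀L) = 102/(1.944e+04·0.0153) = 0.343.
Step 4 — Bandwidth: Δω = ω₀/Q = 5.667e+04 rad/s; BW = Δω/(2π) = 9019 Hz.

(a) f₀ = 3094 Hz  (b) Q = 0.343  (c) BW = 9019 Hz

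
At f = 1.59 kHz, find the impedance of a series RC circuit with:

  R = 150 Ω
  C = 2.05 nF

Step 1 — Angular frequency: ω = 2π·f = 2π·1590 = 9990 rad/s.
Step 2 — Component impedances:
  R: Z = R = 150 Ω
  C: Z = 1/(jωC) = -j/(ω·C) = 0 - j4.883e+04 Ω
Step 3 — Series combination: Z_total = R + C = 150 - j4.883e+04 Ω = 4.883e+04∠-89.8° Ω.

Z = 150 - j4.883e+04 Ω = 4.883e+04∠-89.8° Ω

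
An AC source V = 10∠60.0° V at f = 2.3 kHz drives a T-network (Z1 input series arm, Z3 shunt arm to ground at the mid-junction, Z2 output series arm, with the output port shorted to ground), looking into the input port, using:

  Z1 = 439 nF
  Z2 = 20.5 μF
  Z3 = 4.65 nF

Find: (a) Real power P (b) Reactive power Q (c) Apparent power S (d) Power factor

Step 1 — Angular frequency: ω = 2π·f = 2π·2300 = 1.445e+04 rad/s.
Step 2 — Component impedances:
  Z1: Z = 1/(jωC) = -j/(ω·C) = 0 - j157.6 Ω
  Z2: Z = 1/(jωC) = -j/(ω·C) = 0 - j3.376 Ω
  Z3: Z = 1/(jωC) = -j/(ω·C) = 0 - j1.488e+04 Ω
Step 3 — With the output port shorted to ground, the output series arm Z2 runs from the junction to ground; the shunt arm Z3 also runs from the junction to ground. They appear in parallel: Z3 || Z2 = 0 - j3.375 Ω.
Step 4 — Series with input arm Z1: Z_in = Z1 + (Z3 || Z2) = 0 - j161 Ω = 161∠-90.0° Ω.
Step 5 — Source phasor: V = 10∠60.0° V = 5 + j8.66 V.
Step 6 — Current: I = V / Z = -0.05379 + j0.03106 A = 0.06211∠150.0° A.
Step 7 — Complex power: S = V·I* = 0 - j0.6211 VA.
Step 8 — Real power: P = Re(S) = 0 W.
Step 9 — Reactive power: Q = Im(S) = -0.6211 VAR.
Step 10 — Apparent power: |S| = 0.6211 VA.
Step 11 — Power factor: PF = P/|S| = 0 (leading).

(a) P = 0 W  (b) Q = -0.6211 VAR  (c) S = 0.6211 VA  (d) PF = 0 (leading)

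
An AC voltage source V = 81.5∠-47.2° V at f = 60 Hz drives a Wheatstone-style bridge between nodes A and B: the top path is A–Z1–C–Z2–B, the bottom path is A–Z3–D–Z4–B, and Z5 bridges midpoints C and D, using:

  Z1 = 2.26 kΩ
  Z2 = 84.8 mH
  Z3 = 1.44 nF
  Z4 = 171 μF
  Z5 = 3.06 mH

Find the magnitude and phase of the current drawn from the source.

Step 1 — Angular frequency: ω = 2π·f = 2π·60 = 377 rad/s.
Step 2 — Component impedances:
  Z1: Z = R = 2260 Ω
  Z2: Z = jωL = j·377·0.0848 = 0 + j31.97 Ω
  Z3: Z = 1/(jωC) = -j/(ω·C) = 0 - j1.842e+06 Ω
  Z4: Z = 1/(jωC) = -j/(ω·C) = 0 - j15.51 Ω
  Z5: Z = jωL = j·377·0.00306 = 0 + j1.154 Ω
Step 3 — Bridge requires nodal analysis (the Z5 bridge couples midpoints C and D, so the two paths cannot be reduced to a simple series/parallel combination). Setting node B to ground and injecting 1 A at node A, the 3-node admittance system at A, C, D solves to V_A = Z_AB = 2260 - j28.84 Ω = 2260∠-0.7° Ω.
Step 4 — Source phasor: V = 81.5∠-47.2° V = 55.37 - j59.8 V.
Step 5 — Ohm's law: I = V / Z_total = (55.37 - j59.8) / (2260 - j28.84) = 0.02484 - j0.02614 A.
Step 6 — Convert to polar: |I| = 0.03606 A, ∠I = -46.5°.

I = 0.03606∠-46.5° A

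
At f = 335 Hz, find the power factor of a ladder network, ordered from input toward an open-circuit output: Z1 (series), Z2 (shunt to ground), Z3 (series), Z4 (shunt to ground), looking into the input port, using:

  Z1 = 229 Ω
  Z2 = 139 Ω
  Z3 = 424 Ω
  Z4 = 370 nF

Step 1 — Angular frequency: ω = 2π·f = 2π·335 = 2105 rad/s.
Step 2 — Component impedances:
  Z1: Z = R = 229 Ω
  Z2: Z = R = 139 Ω
  Z3: Z = R = 424 Ω
  Z4: Z = 1/(jωC) = -j/(ω·C) = 0 - j1284 Ω
Step 3 — Ladder network (open output): work backward from the far end, alternating series and parallel combinations. Z_in = 362.5 - j12.62 Ω = 362.7∠-2.0° Ω.
Step 4 — Power factor: PF = cos(φ) = Re(Z)/|Z| = 362.5/362.7 = 0.9994.
Step 5 — Type: Im(Z) = -12.62 ⇒ leading (phase φ = -2.0°).

PF = 0.9994 (leading, φ = -2.0°)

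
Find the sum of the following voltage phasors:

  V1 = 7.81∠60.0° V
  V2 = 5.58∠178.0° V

Step 1 — Convert each phasor to rectangular form:
  V1 = 7.81·(cos(60.0°) + j·sin(60.0°)) = 3.905 + j6.764 V
  V2 = 5.58·(cos(178.0°) + j·sin(178.0°)) = -5.577 + j0.1947 V
Step 2 — Sum components: V_total = -1.672 + j6.958 V.
Step 3 — Convert to polar: |V_total| = 7.156 V, ∠V_total = 103.5°.

V_total = 7.156∠103.5° V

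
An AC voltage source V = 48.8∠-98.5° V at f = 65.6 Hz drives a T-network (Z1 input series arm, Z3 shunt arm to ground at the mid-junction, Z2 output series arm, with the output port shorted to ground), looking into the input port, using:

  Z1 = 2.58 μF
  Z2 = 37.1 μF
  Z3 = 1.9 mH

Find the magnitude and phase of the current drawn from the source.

Step 1 — Angular frequency: ω = 2π·f = 2π·65.6 = 412.2 rad/s.
Step 2 — Component impedances:
  Z1: Z = 1/(jωC) = -j/(ω·C) = 0 - j940.4 Ω
  Z2: Z = 1/(jωC) = -j/(ω·C) = 0 - j65.39 Ω
  Z3: Z = jωL = j·412.2·0.0019 = 0 + j0.7831 Ω
Step 3 — With the output port shorted to ground, the output series arm Z2 runs from the junction to ground; the shunt arm Z3 also runs from the junction to ground. They appear in parallel: Z3 || Z2 = 0 + j0.7926 Ω.
Step 4 — Series with input arm Z1: Z_in = Z1 + (Z3 || Z2) = 0 - j939.6 Ω = 939.6∠-90.0° Ω.
Step 5 — Source phasor: V = 48.8∠-98.5° V = -7.213 - j48.26 V.
Step 6 — Ohm's law: I = V / Z_total = (-7.213 - j48.26) / (0 - j939.6) = 0.05137 - j0.007677 A.
Step 7 — Convert to polar: |I| = 0.05194 A, ∠I = -8.5°.

I = 0.05194∠-8.5° A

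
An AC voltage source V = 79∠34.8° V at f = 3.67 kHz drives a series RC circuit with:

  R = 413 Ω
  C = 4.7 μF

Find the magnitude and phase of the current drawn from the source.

Step 1 — Angular frequency: ω = 2π·f = 2π·3670 = 2.306e+04 rad/s.
Step 2 — Component impedances:
  R: Z = R = 413 Ω
  C: Z = 1/(jωC) = -j/(ω·C) = 0 - j9.227 Ω
Step 3 — Series combination: Z_total = R + C = 413 - j9.227 Ω = 413.1∠-1.3° Ω.
Step 4 — Source phasor: V = 79∠34.8° V = 64.87 + j45.09 V.
Step 5 — Ohm's law: I = V / Z_total = (64.87 + j45.09) / (413 - j9.227) = 0.1546 + j0.1126 A.
Step 6 — Convert to polar: |I| = 0.1912 A, ∠I = 36.1°.

I = 0.1912∠36.1° A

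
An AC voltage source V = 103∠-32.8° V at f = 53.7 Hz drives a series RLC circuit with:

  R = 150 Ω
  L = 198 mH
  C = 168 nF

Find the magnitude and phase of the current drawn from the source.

Step 1 — Angular frequency: ω = 2π·f = 2π·53.7 = 337.4 rad/s.
Step 2 — Component impedances:
  R: Z = R = 150 Ω
  L: Z = jωL = j·337.4·0.198 = 0 + j66.81 Ω
  C: Z = 1/(jωC) = -j/(ω·C) = 0 - j1.764e+04 Ω
Step 3 — Series combination: Z_total = R + L + C = 150 - j1.757e+04 Ω = 1.758e+04∠-89.5° Ω.
Step 4 — Source phasor: V = 103∠-32.8° V = 86.58 - j55.8 V.
Step 5 — Ohm's law: I = V / Z_total = (86.58 - j55.8) / (150 - j1.757e+04) = 0.003217 + j0.004899 A.
Step 6 — Convert to polar: |I| = 0.00586 A, ∠I = 56.7°.

I = 0.00586∠56.7° A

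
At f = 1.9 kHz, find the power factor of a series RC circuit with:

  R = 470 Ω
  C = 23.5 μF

Step 1 — Angular frequency: ω = 2π·f = 2π·1900 = 1.194e+04 rad/s.
Step 2 — Component impedances:
  R: Z = R = 470 Ω
  C: Z = 1/(jωC) = -j/(ω·C) = 0 - j3.565 Ω
Step 3 — Series combination: Z_total = R + C = 470 - j3.565 Ω = 470∠-0.4° Ω.
Step 4 — Power factor: PF = cos(φ) = Re(Z)/|Z| = 470/470 = 1.
Step 5 — Type: Im(Z) = -3.565 ⇒ leading (phase φ = -0.4°).

PF = 1 (leading, φ = -0.4°)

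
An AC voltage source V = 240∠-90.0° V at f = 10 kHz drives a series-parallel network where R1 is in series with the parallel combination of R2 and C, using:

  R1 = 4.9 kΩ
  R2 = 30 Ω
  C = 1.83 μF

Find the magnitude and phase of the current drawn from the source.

Step 1 — Angular frequency: ω = 2π·f = 2π·1e+04 = 6.283e+04 rad/s.
Step 2 — Component impedances:
  R1: Z = R = 4900 Ω
  R2: Z = R = 30 Ω
  C: Z = 1/(jωC) = -j/(ω·C) = 0 - j8.697 Ω
Step 3 — Parallel branch: R2 || C = 1/(1/R2 + 1/C) = 2.326 - j8.023 Ω.
Step 4 — Series with R1: Z_total = R1 + (R2 || C) = 4902 - j8.023 Ω = 4902∠-0.1° Ω.
Step 5 — Source phasor: V = 240∠-90.0° V = 0 - j240 V.
Step 6 — Ohm's law: I = V / Z_total = (0 - j240) / (4902 - j8.023) = 8.012e-05 - j0.04896 A.
Step 7 — Convert to polar: |I| = 0.04896 A, ∠I = -89.9°.

I = 0.04896∠-89.9° A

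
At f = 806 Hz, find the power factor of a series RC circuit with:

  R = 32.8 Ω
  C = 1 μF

Step 1 — Angular frequency: ω = 2π·f = 2π·806 = 5064 rad/s.
Step 2 — Component impedances:
  R: Z = R = 32.8 Ω
  C: Z = 1/(jωC) = -j/(ω·C) = 0 - j197.5 Ω
Step 3 — Series combination: Z_total = R + C = 32.8 - j197.5 Ω = 200.2∠-80.6° Ω.
Step 4 — Power factor: PF = cos(φ) = Re(Z)/|Z| = 32.8/200.17 = 0.1639.
Step 5 — Type: Im(Z) = -197.5 ⇒ leading (phase φ = -80.6°).

PF = 0.1639 (leading, φ = -80.6°)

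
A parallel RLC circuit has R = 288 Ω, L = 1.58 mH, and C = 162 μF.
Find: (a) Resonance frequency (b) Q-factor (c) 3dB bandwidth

Step 1 — Resonance: ω₀ = 1/√(LC) = 1/√(0.00158·0.000162) = 1977 rad/s.
Step 2 — f₀ = ω₀/(2π) = 314.6 Hz.
Step 3 — Parallel Q: Q = R/(ω₀L) = 288/(1977·0.00158) = 92.22.
Step 4 — Bandwidth: Δω = ω₀/Q = 21.43 rad/s; BW = Δω/(2π) = 3.411 Hz.

(a) f₀ = 314.6 Hz  (b) Q = 92.22  (c) BW = 3.411 Hz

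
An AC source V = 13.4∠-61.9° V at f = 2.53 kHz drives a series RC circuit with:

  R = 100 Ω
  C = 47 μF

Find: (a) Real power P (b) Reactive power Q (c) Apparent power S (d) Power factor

Step 1 — Angular frequency: ω = 2π·f = 2π·2530 = 1.59e+04 rad/s.
Step 2 — Component impedances:
  R: Z = R = 100 Ω
  C: Z = 1/(jωC) = -j/(ω·C) = 0 - j1.338 Ω
Step 3 — Series combination: Z_total = R + C = 100 - j1.338 Ω = 100∠-0.8° Ω.
Step 4 — Source phasor: V = 13.4∠-61.9° V = 6.312 - j11.82 V.
Step 5 — Current: I = V / Z = 0.06469 - j0.1173 A = 0.134∠-61.1° A.
Step 6 — Complex power: S = V·I* = 1.795 - j0.02403 VA.
Step 7 — Real power: P = Re(S) = 1.795 W.
Step 8 — Reactive power: Q = Im(S) = -0.02403 VAR.
Step 9 — Apparent power: |S| = 1.795 VA.
Step 10 — Power factor: PF = P/|S| = 0.9999 (leading).

(a) P = 1.795 W  (b) Q = -0.02403 VAR  (c) S = 1.795 VA  (d) PF = 0.9999 (leading)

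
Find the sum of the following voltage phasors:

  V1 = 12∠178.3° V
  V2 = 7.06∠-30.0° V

Step 1 — Convert each phasor to rectangular form:
  V1 = 12·(cos(178.3°) + j·sin(178.3°)) = -11.99 + j0.356 V
  V2 = 7.06·(cos(-30.0°) + j·sin(-30.0°)) = 6.114 - j3.53 V
Step 2 — Sum components: V_total = -5.881 - j3.174 V.
Step 3 — Convert to polar: |V_total| = 6.682 V, ∠V_total = -151.6°.

V_total = 6.682∠-151.6° V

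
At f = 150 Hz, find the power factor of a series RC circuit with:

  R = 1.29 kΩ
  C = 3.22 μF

Step 1 — Angular frequency: ω = 2π·f = 2π·150 = 942.5 rad/s.
Step 2 — Component impedances:
  R: Z = R = 1290 Ω
  C: Z = 1/(jωC) = -j/(ω·C) = 0 - j329.5 Ω
Step 3 — Series combination: Z_total = R + C = 1290 - j329.5 Ω = 1331∠-14.3° Ω.
Step 4 — Power factor: PF = cos(φ) = Re(Z)/|Z| = 1290/1331.4 = 0.9689.
Step 5 — Type: Im(Z) = -329.5 ⇒ leading (phase φ = -14.3°).

PF = 0.9689 (leading, φ = -14.3°)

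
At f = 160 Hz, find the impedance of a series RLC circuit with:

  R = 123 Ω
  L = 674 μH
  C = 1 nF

Step 1 — Angular frequency: ω = 2π·f = 2π·160 = 1005 rad/s.
Step 2 — Component impedances:
  R: Z = R = 123 Ω
  L: Z = jωL = j·1005·0.000674 = 0 + j0.6776 Ω
  C: Z = 1/(jωC) = -j/(ω·C) = 0 - j9.947e+05 Ω
Step 3 — Series combination: Z_total = R + L + C = 123 - j9.947e+05 Ω = 9.947e+05∠-90.0° Ω.

Z = 123 - j9.947e+05 Ω = 9.947e+05∠-90.0° Ω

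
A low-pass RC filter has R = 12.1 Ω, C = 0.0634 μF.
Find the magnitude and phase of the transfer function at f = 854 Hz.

Step 1 — Angular frequency: ω = 2π·854 = 5366 rad/s.
Step 2 — Transfer function: H(jω) = 1/(1 + jωRC).
Step 3 — Denominator: 1 + jωRC = 1 + j·5366·12.1·6.34e-08 = 1 + j0.004116.
Step 4 — H = 1 - j0.004116.
Step 5 — Magnitude: |H| = 1 (-0.0 dB); phase: φ = -0.2°.

|H| = 1 (-0.0 dB), φ = -0.2°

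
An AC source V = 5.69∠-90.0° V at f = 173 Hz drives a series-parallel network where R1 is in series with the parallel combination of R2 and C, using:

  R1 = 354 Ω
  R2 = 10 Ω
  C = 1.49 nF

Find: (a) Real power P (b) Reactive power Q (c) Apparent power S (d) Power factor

Step 1 — Angular frequency: ω = 2π·f = 2π·173 = 1087 rad/s.
Step 2 — Component impedances:
  R1: Z = R = 354 Ω
  R2: Z = R = 10 Ω
  C: Z = 1/(jωC) = -j/(ω·C) = 0 - j6.174e+05 Ω
Step 3 — Parallel branch: R2 || C = 1/(1/R2 + 1/C) = 10 - j0.000162 Ω.
Step 4 — Series with R1: Z_total = R1 + (R2 || C) = 364 - j0.000162 Ω = 364∠-0.0° Ω.
Step 5 — Source phasor: V = 5.69∠-90.0° V = 0 - j5.69 V.
Step 6 — Current: I = V / Z = 6.955e-09 - j0.01563 A = 0.01563∠-90.0° A.
Step 7 — Complex power: S = V·I* = 0.08895 - j3.958e-08 VA.
Step 8 — Real power: P = Re(S) = 0.08895 W.
Step 9 — Reactive power: Q = Im(S) = -3.958e-08 VAR.
Step 10 — Apparent power: |S| = 0.08895 VA.
Step 11 — Power factor: PF = P/|S| = 1 (leading).

(a) P = 0.08895 W  (b) Q = -3.958e-08 VAR  (c) S = 0.08895 VA  (d) PF = 1 (leading)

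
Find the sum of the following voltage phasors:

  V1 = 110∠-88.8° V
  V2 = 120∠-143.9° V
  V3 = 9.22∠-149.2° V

Step 1 — Convert each phasor to rectangular form:
  V1 = 110·(cos(-88.8°) + j·sin(-88.8°)) = 2.304 - j110 V
  V2 = 120·(cos(-143.9°) + j·sin(-143.9°)) = -96.96 - j70.7 V
  V3 = 9.22·(cos(-149.2°) + j·sin(-149.2°)) = -7.92 - j4.721 V
Step 2 — Sum components: V_total = -102.6 - j185.4 V.
Step 3 — Convert to polar: |V_total| = 211.9 V, ∠V_total = -119.0°.

V_total = 211.9∠-119.0° V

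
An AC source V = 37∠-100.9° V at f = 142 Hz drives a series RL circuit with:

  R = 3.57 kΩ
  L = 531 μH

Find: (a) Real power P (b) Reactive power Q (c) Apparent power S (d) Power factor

Step 1 — Angular frequency: ω = 2π·f = 2π·142 = 892.2 rad/s.
Step 2 — Component impedances:
  R: Z = R = 3570 Ω
  L: Z = jωL = j·892.2·0.000531 = 0 + j0.4738 Ω
Step 3 — Series combination: Z_total = R + L = 3570 + j0.4738 Ω = 3570∠0.0° Ω.
Step 4 — Source phasor: V = 37∠-100.9° V = -6.997 - j36.33 V.
Step 5 — Current: I = V / Z = -0.001961 - j0.01018 A = 0.01036∠-100.9° A.
Step 6 — Complex power: S = V·I* = 0.3835 + j5.089e-05 VA.
Step 7 — Real power: P = Re(S) = 0.3835 W.
Step 8 — Reactive power: Q = Im(S) = 5.089e-05 VAR.
Step 9 — Apparent power: |S| = 0.3835 VA.
Step 10 — Power factor: PF = P/|S| = 1 (lagging).

(a) P = 0.3835 W  (b) Q = 5.089e-05 VAR  (c) S = 0.3835 VA  (d) PF = 1 (lagging)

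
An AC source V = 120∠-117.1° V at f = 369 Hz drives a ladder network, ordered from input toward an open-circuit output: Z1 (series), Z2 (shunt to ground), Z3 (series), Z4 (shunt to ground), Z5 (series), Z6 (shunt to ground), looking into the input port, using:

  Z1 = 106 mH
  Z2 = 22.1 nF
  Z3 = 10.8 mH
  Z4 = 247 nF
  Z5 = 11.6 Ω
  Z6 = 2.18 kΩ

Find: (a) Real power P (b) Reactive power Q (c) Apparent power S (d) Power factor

Step 1 — Angular frequency: ω = 2π·f = 2π·369 = 2318 rad/s.
Step 2 — Component impedances:
  Z1: Z = jωL = j·2318·0.106 = 0 + j245.8 Ω
  Z2: Z = 1/(jωC) = -j/(ω·C) = 0 - j1.952e+04 Ω
  Z3: Z = jωL = j·2318·0.0108 = 0 + j25.04 Ω
  Z4: Z = 1/(jωC) = -j/(ω·C) = 0 - j1746 Ω
  Z5: Z = R = 11.6 Ω
  Z6: Z = R = 2180 Ω
Step 3 — Ladder network (open output): work backward from the far end, alternating series and parallel combinations. Z_in = 765.6 - j776.1 Ω = 1090∠-45.4° Ω.
Step 4 — Source phasor: V = 120∠-117.1° V = -54.67 - j106.8 V.
Step 5 — Current: I = V / Z = 0.03455 - j0.1045 A = 0.1101∠-71.7° A.
Step 6 — Complex power: S = V·I* = 9.276 - j9.404 VA.
Step 7 — Real power: P = Re(S) = 9.276 W.
Step 8 — Reactive power: Q = Im(S) = -9.404 VAR.
Step 9 — Apparent power: |S| = 13.21 VA.
Step 10 — Power factor: PF = P/|S| = 0.7023 (leading).

(a) P = 9.276 W  (b) Q = -9.404 VAR  (c) S = 13.21 VA  (d) PF = 0.7023 (leading)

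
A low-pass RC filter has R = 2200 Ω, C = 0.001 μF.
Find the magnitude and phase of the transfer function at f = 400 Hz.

Step 1 — Angular frequency: ω = 2π·400 = 2513 rad/s.
Step 2 — Transfer function: H(jω) = 1/(1 + jωRC).
Step 3 — Denominator: 1 + jωRC = 1 + j·2513·2200·1e-09 = 1 + j0.005529.
Step 4 — H = 1 - j0.005529.
Step 5 — Magnitude: |H| = 1 (-0.0 dB); phase: φ = -0.3°.

|H| = 1 (-0.0 dB), φ = -0.3°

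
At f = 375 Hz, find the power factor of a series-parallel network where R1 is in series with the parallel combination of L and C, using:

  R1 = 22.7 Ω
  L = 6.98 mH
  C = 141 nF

Step 1 — Angular frequency: ω = 2π·f = 2π·375 = 2356 rad/s.
Step 2 — Component impedances:
  R1: Z = R = 22.7 Ω
  L: Z = jωL = j·2356·0.00698 = 0 + j16.45 Ω
  C: Z = 1/(jωC) = -j/(ω·C) = 0 - j3010 Ω
Step 3 — Parallel branch: L || C = 1/(1/L + 1/C) = 0 + j16.54 Ω.
Step 4 — Series with R1: Z_total = R1 + (L || C) = 22.7 + j16.54 Ω = 28.08∠36.1° Ω.
Step 5 — Power factor: PF = cos(φ) = Re(Z)/|Z| = 22.7/28.085 = 0.8083.
Step 6 — Type: Im(Z) = 16.54 ⇒ lagging (phase φ = 36.1°).

PF = 0.8083 (lagging, φ = 36.1°)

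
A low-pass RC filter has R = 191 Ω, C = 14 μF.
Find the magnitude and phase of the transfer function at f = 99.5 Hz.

Step 1 — Angular frequency: ω = 2π·99.5 = 625.2 rad/s.
Step 2 — Transfer function: H(jω) = 1/(1 + jωRC).
Step 3 — Denominator: 1 + jωRC = 1 + j·625.2·191·1.4e-05 = 1 + j1.672.
Step 4 — H = 0.2635 - j0.4405.
Step 5 — Magnitude: |H| = 0.5134 (-5.8 dB); phase: φ = -59.1°.

|H| = 0.5134 (-5.8 dB), φ = -59.1°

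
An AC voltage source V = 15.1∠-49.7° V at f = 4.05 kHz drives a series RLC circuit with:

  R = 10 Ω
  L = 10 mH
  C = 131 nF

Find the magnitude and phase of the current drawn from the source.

Step 1 — Angular frequency: ω = 2π·f = 2π·4050 = 2.545e+04 rad/s.
Step 2 — Component impedances:
  R: Z = R = 10 Ω
  L: Z = jωL = j·2.545e+04·0.01 = 0 + j254.5 Ω
  C: Z = 1/(jωC) = -j/(ω·C) = 0 - j300 Ω
Step 3 — Series combination: Z_total = R + L + C = 10 - j45.51 Ω = 46.6∠-77.6° Ω.
Step 4 — Source phasor: V = 15.1∠-49.7° V = 9.767 - j11.52 V.
Step 5 — Ohm's law: I = V / Z_total = (9.767 - j11.52) / (10 - j45.51) = 0.2864 + j0.1517 A.
Step 6 — Convert to polar: |I| = 0.3241 A, ∠I = 27.9°.

I = 0.3241∠27.9° A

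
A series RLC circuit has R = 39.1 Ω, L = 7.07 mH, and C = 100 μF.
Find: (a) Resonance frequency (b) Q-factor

Step 1 — Resonance condition Im(Z)=0 gives ω₀ = 1/√(LC).
Step 2 — ω₀ = 1/√(0.00707·0.0001) = 1189 rad/s.
Step 3 — f₀ = ω₀/(2π) = 189.3 Hz.
Step 4 — Series Q: Q = ω₀L/R = 1189·0.00707/39.1 = 0.215.

(a) f₀ = 189.3 Hz  (b) Q = 0.215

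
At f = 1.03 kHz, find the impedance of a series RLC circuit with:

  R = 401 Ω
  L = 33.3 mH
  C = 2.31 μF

Step 1 — Angular frequency: ω = 2π·f = 2π·1030 = 6472 rad/s.
Step 2 — Component impedances:
  R: Z = R = 401 Ω
  L: Z = jωL = j·6472·0.0333 = 0 + j215.5 Ω
  C: Z = 1/(jωC) = -j/(ω·C) = 0 - j66.89 Ω
Step 3 — Series combination: Z_total = R + L + C = 401 + j148.6 Ω = 427.7∠20.3° Ω.

Z = 401 + j148.6 Ω = 427.7∠20.3° Ω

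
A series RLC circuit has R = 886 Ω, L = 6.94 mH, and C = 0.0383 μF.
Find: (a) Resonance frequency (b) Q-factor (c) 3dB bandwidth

Step 1 — Resonance condition Im(Z)=0 gives ω₀ = 1/√(LC).
Step 2 — ω₀ = 1/√(0.00694·3.83e-08) = 6.134e+04 rad/s.
Step 3 — f₀ = ω₀/(2π) = 9762 Hz.
Step 4 — Series Q: Q = ω₀L/R = 6.134e+04·0.00694/886 = 0.4804.
Step 5 — 3dB bandwidth: Δω = ω₀/Q = 1.277e+05 rad/s; BW = Δω/(2π) = 2.032e+04 Hz.

(a) f₀ = 9762 Hz  (b) Q = 0.4804  (c) BW = 2.032e+04 Hz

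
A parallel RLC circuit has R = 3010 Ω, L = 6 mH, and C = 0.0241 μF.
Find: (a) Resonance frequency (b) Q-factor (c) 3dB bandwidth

Step 1 — Resonance: ω₀ = 1/√(LC) = 1/√(0.006·2.41e-08) = 8.316e+04 rad/s.
Step 2 — f₀ = ω₀/(2π) = 1.324e+04 Hz.
Step 3 — Parallel Q: Q = R/(ω₀L) = 3010/(8.316e+04·0.006) = 6.033.
Step 4 — Bandwidth: Δω = ω₀/Q = 1.379e+04 rad/s; BW = Δω/(2π) = 2194 Hz.

(a) f₀ = 1.324e+04 Hz  (b) Q = 6.033  (c) BW = 2194 Hz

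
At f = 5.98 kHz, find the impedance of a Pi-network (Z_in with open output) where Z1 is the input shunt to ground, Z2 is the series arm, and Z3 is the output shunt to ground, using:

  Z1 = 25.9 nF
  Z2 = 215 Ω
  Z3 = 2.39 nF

Step 1 — Angular frequency: ω = 2π·f = 2π·5980 = 3.757e+04 rad/s.
Step 2 — Component impedances:
  Z1: Z = 1/(jωC) = -j/(ω·C) = 0 - j1028 Ω
  Z2: Z = R = 215 Ω
  Z3: Z = 1/(jωC) = -j/(ω·C) = 0 - j1.114e+04 Ω
Step 3 — With open output, the series arm Z2 and the output shunt Z3 appear in series to ground: Z2 + Z3 = 215 - j1.114e+04 Ω.
Step 4 — Parallel with input shunt Z1: Z_in = Z1 || (Z2 + Z3) = 1.534 - j940.8 Ω = 940.8∠-89.9° Ω.

Z = 1.534 - j940.8 Ω = 940.8∠-89.9° Ω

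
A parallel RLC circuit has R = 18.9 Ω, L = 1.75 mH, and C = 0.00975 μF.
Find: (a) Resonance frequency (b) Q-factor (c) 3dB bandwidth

Step 1 — Resonance: ω₀ = 1/√(LC) = 1/√(0.00175·9.75e-09) = 2.421e+05 rad/s.
Step 2 — f₀ = ω₀/(2π) = 3.853e+04 Hz.
Step 3 — Parallel Q: Q = R/(ω₀L) = 18.9/(2.421e+05·0.00175) = 0.04461.
Step 4 — Bandwidth: Δω = ω₀/Q = 5.427e+06 rad/s; BW = Δω/(2π) = 8.637e+05 Hz.

(a) f₀ = 3.853e+04 Hz  (b) Q = 0.04461  (c) BW = 8.637e+05 Hz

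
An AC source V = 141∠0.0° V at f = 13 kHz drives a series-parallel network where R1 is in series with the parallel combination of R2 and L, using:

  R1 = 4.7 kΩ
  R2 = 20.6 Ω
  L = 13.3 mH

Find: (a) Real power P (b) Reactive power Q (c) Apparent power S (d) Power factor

Step 1 — Angular frequency: ω = 2π·f = 2π·1.3e+04 = 8.168e+04 rad/s.
Step 2 — Component impedances:
  R1: Z = R = 4700 Ω
  R2: Z = R = 20.6 Ω
  L: Z = jωL = j·8.168e+04·0.0133 = 0 + j1086 Ω
Step 3 — Parallel branch: R2 || L = 1/(1/R2 + 1/L) = 20.59 + j0.3905 Ω.
Step 4 — Series with R1: Z_total = R1 + (R2 || L) = 4721 + j0.3905 Ω = 4721∠0.0° Ω.
Step 5 — Source phasor: V = 141∠0.0° V = 141 V.
Step 6 — Current: I = V / Z = 0.02987 - j2.471e-06 A = 0.02987∠-0.0° A.
Step 7 — Complex power: S = V·I* = 4.212 + j0.0003484 VA.
Step 8 — Real power: P = Re(S) = 4.212 W.
Step 9 — Reactive power: Q = Im(S) = 0.0003484 VAR.
Step 10 — Apparent power: |S| = 4.212 VA.
Step 11 — Power factor: PF = P/|S| = 1 (lagging).

(a) P = 4.212 W  (b) Q = 0.0003484 VAR  (c) S = 4.212 VA  (d) PF = 1 (lagging)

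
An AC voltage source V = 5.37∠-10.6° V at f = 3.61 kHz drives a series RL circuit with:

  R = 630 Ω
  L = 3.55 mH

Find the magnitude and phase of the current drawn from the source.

Step 1 — Angular frequency: ω = 2π·f = 2π·3610 = 2.268e+04 rad/s.
Step 2 — Component impedances:
  R: Z = R = 630 Ω
  L: Z = jωL = j·2.268e+04·0.00355 = 0 + j80.52 Ω
Step 3 — Series combination: Z_total = R + L = 630 + j80.52 Ω = 635.1∠7.3° Ω.
Step 4 — Source phasor: V = 5.37∠-10.6° V = 5.278 - j0.9878 V.
Step 5 — Ohm's law: I = V / Z_total = (5.278 - j0.9878) / (630 + j80.52) = 0.008046 - j0.002596 A.
Step 6 — Convert to polar: |I| = 0.008455 A, ∠I = -17.9°.

I = 0.008455∠-17.9° A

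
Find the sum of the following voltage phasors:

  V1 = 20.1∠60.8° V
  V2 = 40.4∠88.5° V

Step 1 — Convert each phasor to rectangular form:
  V1 = 20.1·(cos(60.8°) + j·sin(60.8°)) = 9.806 + j17.55 V
  V2 = 40.4·(cos(88.5°) + j·sin(88.5°)) = 1.058 + j40.39 V
Step 2 — Sum components: V_total = 10.86 + j57.93 V.
Step 3 — Convert to polar: |V_total| = 58.94 V, ∠V_total = 79.4°.

V_total = 58.94∠79.4° V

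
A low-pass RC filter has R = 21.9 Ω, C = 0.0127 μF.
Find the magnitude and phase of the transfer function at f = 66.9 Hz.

Step 1 — Angular frequency: ω = 2π·66.9 = 420.3 rad/s.
Step 2 — Transfer function: H(jω) = 1/(1 + jωRC).
Step 3 — Denominator: 1 + jωRC = 1 + j·420.3·21.9·1.27e-08 = 1 + j0.0001169.
Step 4 — H = 1 - j0.0001169.
Step 5 — Magnitude: |H| = 1 (-0.0 dB); phase: φ = -0.0°.

|H| = 1 (-0.0 dB), φ = -0.0°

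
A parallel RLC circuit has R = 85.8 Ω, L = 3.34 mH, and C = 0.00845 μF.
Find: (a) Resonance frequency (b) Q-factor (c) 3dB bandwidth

Step 1 — Resonance: ω₀ = 1/√(LC) = 1/√(0.00334·8.45e-09) = 1.882e+05 rad/s.
Step 2 — f₀ = ω₀/(2π) = 2.996e+04 Hz.
Step 3 — Parallel Q: Q = R/(ω₀L) = 85.8/(1.882e+05·0.00334) = 0.1365.
Step 4 — Bandwidth: Δω = ω₀/Q = 1.379e+06 rad/s; BW = Δω/(2π) = 2.195e+05 Hz.

(a) f₀ = 2.996e+04 Hz  (b) Q = 0.1365  (c) BW = 2.195e+05 Hz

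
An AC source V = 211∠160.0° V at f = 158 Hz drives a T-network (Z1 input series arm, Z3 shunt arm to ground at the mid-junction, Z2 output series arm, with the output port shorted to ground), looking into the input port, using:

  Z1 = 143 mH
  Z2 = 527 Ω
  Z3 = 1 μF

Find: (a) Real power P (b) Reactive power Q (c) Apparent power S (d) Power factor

Step 1 — Angular frequency: ω = 2π·f = 2π·158 = 992.7 rad/s.
Step 2 — Component impedances:
  Z1: Z = jωL = j·992.7·0.143 = 0 + j142 Ω
  Z2: Z = R = 527 Ω
  Z3: Z = 1/(jωC) = -j/(ω·C) = 0 - j1007 Ω
Step 3 — With the output port shorted to ground, the output series arm Z2 runs from the junction to ground; the shunt arm Z3 also runs from the junction to ground. They appear in parallel: Z3 || Z2 = 413.8 - j216.5 Ω.
Step 4 — Series with input arm Z1: Z_in = Z1 + (Z3 || Z2) = 413.8 - j74.5 Ω = 420.4∠-10.2° Ω.
Step 5 — Source phasor: V = 211∠160.0° V = -198.3 + j72.17 V.
Step 6 — Current: I = V / Z = -0.4946 + j0.08536 A = 0.5019∠170.2° A.
Step 7 — Complex power: S = V·I* = 104.2 - j18.77 VA.
Step 8 — Real power: P = Re(S) = 104.2 W.
Step 9 — Reactive power: Q = Im(S) = -18.77 VAR.
Step 10 — Apparent power: |S| = 105.9 VA.
Step 11 — Power factor: PF = P/|S| = 0.9842 (leading).

(a) P = 104.2 W  (b) Q = -18.77 VAR  (c) S = 105.9 VA  (d) PF = 0.9842 (leading)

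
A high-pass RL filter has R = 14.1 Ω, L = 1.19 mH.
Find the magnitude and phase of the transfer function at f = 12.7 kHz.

Step 1 — Angular frequency: ω = 2π·1.27e+04 = 7.98e+04 rad/s.
Step 2 — Transfer function: H(jω) = jωL/(R + jωL).
Step 3 — Numerator jωL = j·94.96; denominator R + jωL = 14.1 + j94.96.
Step 4 — H = 0.9784 + j0.1453.
Step 5 — Magnitude: |H| = 0.9892 (-0.1 dB); phase: φ = 8.4°.

|H| = 0.9892 (-0.1 dB), φ = 8.4°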